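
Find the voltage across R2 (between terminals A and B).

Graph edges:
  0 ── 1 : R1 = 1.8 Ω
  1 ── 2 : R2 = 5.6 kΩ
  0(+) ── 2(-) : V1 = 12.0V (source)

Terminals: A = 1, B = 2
R1 and R2 are in series across V1 (node 0 → node 1 → node 2), and the output A–B is taken across R2, so this is a voltage divider.
Series current: I = V1/(R1 + R2) = 12/(1.8 + 5600) = 12/5602 = 0.002142 A
V_R2 = I × R2 = V1 × R2/(R1 + R2) = 12 × 5600/5602 = 12 V

Final answer: 12 V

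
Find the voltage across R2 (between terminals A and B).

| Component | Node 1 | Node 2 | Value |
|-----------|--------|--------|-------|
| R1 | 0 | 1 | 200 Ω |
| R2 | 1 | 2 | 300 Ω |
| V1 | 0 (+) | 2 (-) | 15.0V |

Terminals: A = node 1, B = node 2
R1 and R2 are in series across V1 (node 0 → node 1 → node 2), and the output A–B is taken across R2, so this is a voltage divider.
Series current: I = V1/(R1 + R2) = 15/(200 + 300) = 15/500 = 0.03 A
V_R2 = I × R2 = V1 × R2/(R1 + R2) = 15 × 300/500 = 9 V

Final answer: 9 V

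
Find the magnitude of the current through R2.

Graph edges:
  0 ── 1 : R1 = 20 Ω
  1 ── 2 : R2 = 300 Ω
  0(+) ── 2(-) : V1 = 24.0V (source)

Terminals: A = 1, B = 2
Nodal analysis, taking node 2 as the 0 V reference.
Source V1 fixes V_0 = 24 V.
KCL at each unknown node (sum of currents leaving = 0; resistances in Ω):
  Node 1: (V_1 - 24)/20 + (V_1 - 0)/300 = 0
Collecting terms: 0.05333 × V_1 = 1.2  =>  V_1 = 22.5 V
I_R2 = (V_1 - V_2)/R2 = (22.5 - 0)/300 = 0.075 A
|I_R2| = 0.075 A

Final answer: |I_R2| = 0.075 A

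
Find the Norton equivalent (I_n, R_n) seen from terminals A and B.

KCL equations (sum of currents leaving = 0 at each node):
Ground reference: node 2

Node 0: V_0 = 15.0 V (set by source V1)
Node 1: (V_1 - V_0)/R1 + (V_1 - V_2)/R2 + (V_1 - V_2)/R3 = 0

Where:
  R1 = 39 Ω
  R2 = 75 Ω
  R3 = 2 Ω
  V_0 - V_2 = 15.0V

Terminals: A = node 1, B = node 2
Find the Thévenin equivalent first; then I_n = V_th/R_th and R_n = R_th.
Step 1 — V_th is the open-circuit voltage V_A - V_B (nothing connected across the terminals).
Nodal analysis, taking node 2 as the 0 V reference.
Source V1 fixes V_0 = 15 V.
KCL at each unknown node (sum of currents leaving = 0; resistances in Ω):
  Node 1: (V_1 - 15)/39 + (V_1 - 0)/75 + (V_1 - 0)/2 = 0
Collecting terms: 0.539 × V_1 = 0.3846  =>  V_1 = 0.7136 V
V_th = V_1 - V_2 = 0.7136 - 0 = 0.7136 V
Step 2 — R_th: zero the source — replace V1 by a short circuit (node 2 merges into node 0) — and find the resistance seen between A (node 1) and B (node 0).
Reduce the network between node 1 (A) and node 0 (B) by series/parallel combination:
  Rp1 = R1 ‖ R2 ‖ R3 (parallel, all between nodes 0 and 1) = 1/(1/39 + 1/75 + 1/2) = 1.855 Ω
R_th = 1.855 Ω
I_n = V_th/R_th = 0.7136/1.855 = 0.3846 A, and R_n = R_th = 1.855 Ω

Final answer: I_n = 0.3846 A, R_n = 1.855 Ω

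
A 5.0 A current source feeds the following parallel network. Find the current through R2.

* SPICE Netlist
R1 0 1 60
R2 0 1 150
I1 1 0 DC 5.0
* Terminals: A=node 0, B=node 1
All resistors sit directly between nodes 0 and 1, so they are in parallel and share one voltage V; the full source current 5 A splits among them.
1/R_par = 1/60 + 1/150 = 0.02333 S  =>  R_par = 42.86 Ω
V = I × R_par = 5 × 42.86 = 214.3 V
I_R2 = V/R2 = 214.3/150 = 1.429 A

Final answer: 1.429 A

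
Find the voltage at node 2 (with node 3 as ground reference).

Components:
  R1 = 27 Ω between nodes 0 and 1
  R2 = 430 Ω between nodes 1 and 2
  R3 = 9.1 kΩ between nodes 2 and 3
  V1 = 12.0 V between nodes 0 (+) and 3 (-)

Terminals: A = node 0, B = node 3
Nodal analysis, taking node 3 as the 0 V reference.
Source V1 fixes V_0 = 12 V.
KCL at each unknown node (sum of currents leaving = 0; resistances in Ω):
  Node 1: (V_1 - 12)/27 + (V_1 - V_2)/430 = 0
  Node 2: (V_2 - V_1)/430 + (V_2 - 0)/9100 = 0
Collecting terms (coefficients in siemens):
  0.03936·V_1 - 0.002326·V_2 = 0.4444
  0.002435·V_2 - 0.002326·V_1 = 0
Determinant D = (0.03936)(0.002435) - (-0.002326)(-0.002326) = 0.00009046
V_1 = [(0.4444)(0.002435) - (-0.002326)(0)]/D = 11.97 V
V_2 = [(0.03936)(0) - (0.4444)(-0.002326)]/D = 11.43 V
The requested potential is V_2 = 11.43 V.

Final answer: V_2 = 11.43 V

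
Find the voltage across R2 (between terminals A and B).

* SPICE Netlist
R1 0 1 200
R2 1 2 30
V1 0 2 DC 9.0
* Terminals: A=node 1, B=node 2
R1 and R2 are in series across V1 (node 0 → node 1 → node 2), and the output A–B is taken across R2, so this is a voltage divider.
Series current: I = V1/(R1 + R2) = 9/(200 + 30) = 9/230 = 0.03913 A
V_R2 = I × R2 = V1 × R2/(R1 + R2) = 9 × 30/230 = 1.174 V

Final answer: 1.174 V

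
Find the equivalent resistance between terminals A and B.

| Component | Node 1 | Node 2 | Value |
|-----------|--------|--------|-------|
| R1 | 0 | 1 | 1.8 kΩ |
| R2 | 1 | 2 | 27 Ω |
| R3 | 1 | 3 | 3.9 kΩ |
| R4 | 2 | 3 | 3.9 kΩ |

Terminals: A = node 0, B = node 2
Reduce the network between node 0 (A) and node 2 (B) by series/parallel combination:
  Rs1 = R3 + R4 (series, joined only at node 3) = 3900 + 3900 = 7800 Ω
  Rp1 = R2 ‖ Rs1 (parallel, both between nodes 1 and 2) = 1/(1/27 + 1/7800) = 26.91 Ω
  Rs2 = R1 + Rp1 (series, joined only at node 1) = 1800 + 26.91 = 1827 Ω
R_eq = 1.827 kΩ

Final answer: 1.827 kΩ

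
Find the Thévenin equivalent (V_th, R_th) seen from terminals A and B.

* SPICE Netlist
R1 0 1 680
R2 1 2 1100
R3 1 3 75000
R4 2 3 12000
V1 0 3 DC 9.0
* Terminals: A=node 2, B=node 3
Step 1 — V_th is the open-circuit voltage V_A - V_B (nothing connected across the terminals).
Nodal analysis, taking node 3 as the 0 V reference.
Source V1 fixes V_0 = 9 V.
KCL at each unknown node (sum of currents leaving = 0; resistances in Ω):
  Node 1: (V_1 - 9)/680 + (V_1 - V_2)/1100 + (V_1 - 0)/75000 = 0
  Node 2: (V_2 - V_1)/1100 + (V_2 - 0)/12000 = 0
Collecting terms (coefficients in siemens):
  0.002393·V_1 - 0.0009091·V_2 = 0.01324
  0.0009924·V_2 - 0.0009091·V_1 = 0
Determinant D = (0.002393)(0.0009924) - (-0.0009091)(-0.0009091) = 0.000001548
V_1 = [(0.01324)(0.0009924) - (-0.0009091)(0)]/D = 8.483 V
V_2 = [(0.002393)(0) - (0.01324)(-0.0009091)]/D = 7.77 V
V_th = V_2 - V_3 = 7.77 - 0 = 7.77 V
Step 2 — R_th: zero the source — replace V1 by a short circuit (node 3 merges into node 0) — and find the resistance seen between A (node 2) and B (node 0).
Reduce the network between node 2 (A) and node 0 (B) by series/parallel combination:
  Rp1 = R1 ‖ R3 (parallel, both between nodes 0 and 1) = 1/(1/680 + 1/75000) = 673.9 Ω
  Rs1 = R2 + Rp1 (series, joined only at node 1) = 1100 + 673.9 = 1774 Ω
  Rp2 = R4 ‖ Rs1 (parallel, both between nodes 0 and 2) = 1/(1/12000 + 1/1774) = 1545 Ω
R_th = 1.545 kΩ

Final answer: V_th = 7.77 V, R_th = 1.545 kΩ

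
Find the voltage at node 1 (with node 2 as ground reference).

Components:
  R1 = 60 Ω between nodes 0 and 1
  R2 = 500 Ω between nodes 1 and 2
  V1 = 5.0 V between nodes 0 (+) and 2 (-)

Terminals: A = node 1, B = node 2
Nodal analysis, taking node 2 as the 0 V reference.
Source V1 fixes V_0 = 5 V.
KCL at each unknown node (sum of currents leaving = 0; resistances in Ω):
  Node 1: (V_1 - 5)/60 + (V_1 - 0)/500 = 0
Collecting terms: 0.01867 × V_1 = 0.08333  =>  V_1 = 4.464 V
The requested potential is V_1 = 4.464 V.

Final answer: V_1 = 4.464 V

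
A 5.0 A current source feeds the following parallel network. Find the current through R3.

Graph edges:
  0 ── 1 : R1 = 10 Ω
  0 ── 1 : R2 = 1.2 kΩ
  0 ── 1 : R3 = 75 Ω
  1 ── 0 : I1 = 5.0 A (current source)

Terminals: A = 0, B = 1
All resistors sit directly between nodes 0 and 1, so they are in parallel and share one voltage V; the full source current 5 A splits among them.
1/R_par = 1/10 + 1/1200 + 1/75 = 0.1142 S  =>  R_par = 8.759 Ω
V = I × R_par = 5 × 8.759 = 43.8 V
I_R3 = V/R3 = 43.8/75 = 0.5839 A

Final answer: 0.5839 A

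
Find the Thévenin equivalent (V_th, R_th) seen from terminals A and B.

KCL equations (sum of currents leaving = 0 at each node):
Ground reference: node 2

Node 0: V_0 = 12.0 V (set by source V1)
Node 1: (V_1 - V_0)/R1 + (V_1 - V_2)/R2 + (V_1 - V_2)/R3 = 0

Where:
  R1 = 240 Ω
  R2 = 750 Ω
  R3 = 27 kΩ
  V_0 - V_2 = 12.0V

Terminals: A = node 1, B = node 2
Step 1 — V_th is the open-circuit voltage V_A - V_B (nothing connected across the terminals).
Nodal analysis, taking node 2 as the 0 V reference.
Source V1 fixes V_0 = 12 V.
KCL at each unknown node (sum of currents leaving = 0; resistances in Ω):
  Node 1: (V_1 - 12)/240 + (V_1 - 0)/750 + (V_1 - 0)/27000 = 0
Collecting terms: 0.005537 × V_1 = 0.05  =>  V_1 = 9.03 V
V_th = V_1 - V_2 = 9.03 - 0 = 9.03 V
Step 2 — R_th: zero the source — replace V1 by a short circuit (node 2 merges into node 0) — and find the resistance seen between A (node 1) and B (node 0).
Reduce the network between node 1 (A) and node 0 (B) by series/parallel combination:
  Rp1 = R1 ‖ R2 ‖ R3 (parallel, all between nodes 0 and 1) = 1/(1/240 + 1/750 + 1/27000) = 180.6 Ω
R_th = 180.6 Ω

Final answer: V_th = 9.03 V, R_th = 180.6 Ω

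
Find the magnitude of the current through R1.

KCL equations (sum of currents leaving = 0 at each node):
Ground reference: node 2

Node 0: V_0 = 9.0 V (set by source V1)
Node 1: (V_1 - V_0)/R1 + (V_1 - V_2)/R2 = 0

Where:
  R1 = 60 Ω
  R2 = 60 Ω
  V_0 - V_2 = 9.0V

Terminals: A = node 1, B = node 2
Nodal analysis, taking node 2 as the 0 V reference.
Source V1 fixes V_0 = 9 V.
KCL at each unknown node (sum of currents leaving = 0; resistances in Ω):
  Node 1: (V_1 - 9)/60 + (V_1 - 0)/60 = 0
Collecting terms: 0.03333 × V_1 = 0.15  =>  V_1 = 4.5 V
I_R1 = (V_0 - V_1)/R1 = (9 - 4.5)/60 = 0.075 A
|I_R1| = 0.075 A

Final answer: |I_R1| = 0.075 A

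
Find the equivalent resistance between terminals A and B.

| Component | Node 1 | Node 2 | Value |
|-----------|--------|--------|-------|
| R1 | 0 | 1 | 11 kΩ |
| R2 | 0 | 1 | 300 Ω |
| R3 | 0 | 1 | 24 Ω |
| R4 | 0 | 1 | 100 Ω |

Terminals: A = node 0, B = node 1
Reduce the network between node 0 (A) and node 1 (B) by series/parallel combination:
  Rp1 = R1 ‖ R2 ‖ R3 ‖ R4 (parallel, all between nodes 0 and 1) = 1/(1/11000 + 1/300 + 1/24 + 1/100) = 18.15 Ω
R_eq = 18.15 Ω

Final answer: 18.15 Ω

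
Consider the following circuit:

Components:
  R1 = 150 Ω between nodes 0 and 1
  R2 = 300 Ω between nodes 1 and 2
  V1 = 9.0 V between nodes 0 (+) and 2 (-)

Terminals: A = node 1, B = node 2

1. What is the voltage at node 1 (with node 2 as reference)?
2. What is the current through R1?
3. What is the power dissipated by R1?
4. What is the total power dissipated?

Nodal analysis, taking node 2 as the 0 V reference.
Source V1 fixes V_0 = 9 V.
KCL at each unknown node (sum of currents leaving = 0; resistances in Ω):
  Node 1: (V_1 - 9)/150 + (V_1 - 0)/300 = 0
Collecting terms: 0.01 × V_1 = 0.06  =>  V_1 = 6 V
Part 1:
  Read off the nodal solution: V_1 = 6 V
Part 2:
  I_R1 = (V_0 - V_1)/R1 = (9 - 6)/150 = 0.02 A
  Magnitude: I_R1 = 0.02 A
Part 3:
  I_R1 = (V_0 - V_1)/R1 = (9 - 6)/150 = 0.02 A
  P_R1 = I_R1² × R1 = (0.02)² × 150 = 0.06 W
Part 4:
  Power in each resistor, P = (ΔV)²/R:
    P_R1 = (9 - 6)²/150 = 0.06 W
    P_R2 = (6 - 0)²/300 = 0.12 W
  P_total = P_R1 + P_R2 = 0.18 W

Final answers:
1. V_1 = 6 V
2. I_R1 = 0.02 A
3. P_R1 = 0.06 W
4. P_total = 0.18 W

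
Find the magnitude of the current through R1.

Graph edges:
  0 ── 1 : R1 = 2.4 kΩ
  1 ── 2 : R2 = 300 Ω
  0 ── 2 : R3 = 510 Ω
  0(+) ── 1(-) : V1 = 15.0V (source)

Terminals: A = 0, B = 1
Nodal analysis, taking node 1 as the 0 V reference.
Source V1 fixes V_0 = 15 V.
KCL at each unknown node (sum of currents leaving = 0; resistances in Ω):
  Node 2: (V_2 - 0)/300 + (V_2 - 15)/510 = 0
Collecting terms: 0.005294 × V_2 = 0.02941  =>  V_2 = 5.556 V
I_R1 = (V_0 - V_1)/R1 = (15 - 0)/2400 = 0.00625 A
|I_R1| = 0.00625 A

Final answer: |I_R1| = 0.00625 A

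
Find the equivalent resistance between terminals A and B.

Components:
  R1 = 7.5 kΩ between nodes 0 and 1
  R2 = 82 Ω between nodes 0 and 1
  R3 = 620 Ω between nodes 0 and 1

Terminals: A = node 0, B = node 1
Reduce the network between node 0 (A) and node 1 (B) by series/parallel combination:
  Rp1 = R1 ‖ R2 ‖ R3 (parallel, all between nodes 0 and 1) = 1/(1/7500 + 1/82 + 1/620) = 71.73 Ω
R_eq = 71.73 Ω

Final answer: 71.73 Ω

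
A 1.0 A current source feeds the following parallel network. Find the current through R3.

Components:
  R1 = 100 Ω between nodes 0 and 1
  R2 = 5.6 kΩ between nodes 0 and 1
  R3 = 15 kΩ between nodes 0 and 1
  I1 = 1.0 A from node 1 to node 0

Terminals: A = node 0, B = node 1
All resistors sit directly between nodes 0 and 1, so they are in parallel and share one voltage V; the full source current 1 A splits among them.
1/R_par = 1/100 + 1/5600 + 1/15000 = 0.01025 S  =>  R_par = 97.61 Ω
V = I × R_par = 1 × 97.61 = 97.61 V
I_R3 = V/R3 = 97.61/15000 = 0.006507 A

Final answer: 0.006507 A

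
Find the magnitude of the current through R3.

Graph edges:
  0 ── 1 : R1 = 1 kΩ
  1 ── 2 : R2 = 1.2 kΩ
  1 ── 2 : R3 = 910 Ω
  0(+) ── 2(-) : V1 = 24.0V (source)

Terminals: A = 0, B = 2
Nodal analysis, taking node 2 as the 0 V reference.
Source V1 fixes V_0 = 24 V.
KCL at each unknown node (sum of currents leaving = 0; resistances in Ω):
  Node 1: (V_1 - 24)/1000 + (V_1 - 0)/1200 + (V_1 - 0)/910 = 0
Collecting terms: 0.002932 × V_1 = 0.024  =>  V_1 = 8.185 V
I_R3 = (V_1 - V_2)/R3 = (8.185 - 0)/910 = 0.008994 A
|I_R3| = 0.008994 A

Final answer: |I_R3| = 0.008994 A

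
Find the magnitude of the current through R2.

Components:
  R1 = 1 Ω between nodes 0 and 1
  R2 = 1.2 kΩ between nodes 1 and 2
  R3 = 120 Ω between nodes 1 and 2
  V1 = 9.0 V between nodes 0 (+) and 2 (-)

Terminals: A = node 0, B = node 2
Nodal analysis, taking node 2 as the 0 V reference.
Source V1 fixes V_0 = 9 V.
KCL at each unknown node (sum of currents leaving = 0; resistances in Ω):
  Node 1: (V_1 - 9)/1 + (V_1 - 0)/1200 + (V_1 - 0)/120 = 0
Collecting terms: 1.009 × V_1 = 9  =>  V_1 = 8.918 V
I_R2 = (V_1 - V_2)/R2 = (8.918 - 0)/1200 = 0.007432 A
|I_R2| = 0.007432 A

Final answer: |I_R2| = 0.007432 A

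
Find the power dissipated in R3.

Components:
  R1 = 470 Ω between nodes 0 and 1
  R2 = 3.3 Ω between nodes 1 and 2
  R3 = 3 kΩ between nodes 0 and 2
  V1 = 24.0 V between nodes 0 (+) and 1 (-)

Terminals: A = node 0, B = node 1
Nodal analysis, taking node 1 as the 0 V reference.
Source V1 fixes V_0 = 24 V.
KCL at each unknown node (sum of currents leaving = 0; resistances in Ω):
  Node 2: (V_2 - 0)/3.3 + (V_2 - 24)/3000 = 0
Collecting terms: 0.3034 × V_2 = 0.008  =>  V_2 = 0.02637 V
I_R3 = (V_0 - V_2)/R3 = (24 - 0.02637)/3000 = 0.007991 A
P_R3 = I_R3² × R3 = (0.007991)² × 3000 = 0.1916 W

Final answer: 0.1916 W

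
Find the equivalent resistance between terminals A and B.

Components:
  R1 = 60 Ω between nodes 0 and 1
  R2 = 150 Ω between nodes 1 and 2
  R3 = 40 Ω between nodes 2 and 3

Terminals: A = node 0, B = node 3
Reduce the network between node 0 (A) and node 3 (B) by series/parallel combination:
  Rs1 = R1 + R2 (series, joined only at node 1) = 60 + 150 = 210 Ω
  Rs2 = R3 + Rs1 (series, joined only at node 2) = 40 + 210 = 250 Ω
R_eq = 250 Ω

Final answer: 250 Ω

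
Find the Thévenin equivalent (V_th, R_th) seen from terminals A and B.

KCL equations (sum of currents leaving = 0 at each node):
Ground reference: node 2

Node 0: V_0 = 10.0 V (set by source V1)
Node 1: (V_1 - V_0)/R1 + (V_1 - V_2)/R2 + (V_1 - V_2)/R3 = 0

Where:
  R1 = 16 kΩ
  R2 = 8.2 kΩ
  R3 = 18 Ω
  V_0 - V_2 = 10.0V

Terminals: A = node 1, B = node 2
Step 1 — V_th is the open-circuit voltage V_A - V_B (nothing connected across the terminals).
Nodal analysis, taking node 2 as the 0 V reference.
Source V1 fixes V_0 = 10 V.
KCL at each unknown node (sum of currents leaving = 0; resistances in Ω):
  Node 1: (V_1 - 10)/16000 + (V_1 - 0)/8200 + (V_1 - 0)/18 = 0
Collecting terms: 0.05574 × V_1 = 0.000625  =>  V_1 = 0.01121 V
V_th = V_1 - V_2 = 0.01121 - 0 = 0.01121 V
Step 2 — R_th: zero the source — replace V1 by a short circuit (node 2 merges into node 0) — and find the resistance seen between A (node 1) and B (node 0).
Reduce the network between node 1 (A) and node 0 (B) by series/parallel combination:
  Rp1 = R1 ‖ R2 ‖ R3 (parallel, all between nodes 0 and 1) = 1/(1/16000 + 1/8200 + 1/18) = 17.94 Ω
R_th = 17.94 Ω

Final answer: V_th = 0.01121 V, R_th = 17.94 Ω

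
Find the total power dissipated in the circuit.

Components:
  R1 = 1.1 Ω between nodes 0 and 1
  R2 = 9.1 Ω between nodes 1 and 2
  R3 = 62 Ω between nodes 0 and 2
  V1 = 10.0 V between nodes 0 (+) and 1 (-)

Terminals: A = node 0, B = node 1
Nodal analysis, taking node 1 as the 0 V reference.
Source V1 fixes V_0 = 10 V.
KCL at each unknown node (sum of currents leaving = 0; resistances in Ω):
  Node 2: (V_2 - 0)/9.1 + (V_2 - 10)/62 = 0
Collecting terms: 0.126 × V_2 = 0.1613  =>  V_2 = 1.28 V
Power in each resistor, P = (ΔV)²/R:
  P_R1 = (10 - 0)²/1.1 = 90.91 W
  P_R2 = (0 - 1.28)²/9.1 = 0.18 W
  P_R3 = (10 - 1.28)²/62 = 1.226 W
P_total = P_R1 + P_R2 + P_R3 = 92.32 W

Final answer: 92.32 W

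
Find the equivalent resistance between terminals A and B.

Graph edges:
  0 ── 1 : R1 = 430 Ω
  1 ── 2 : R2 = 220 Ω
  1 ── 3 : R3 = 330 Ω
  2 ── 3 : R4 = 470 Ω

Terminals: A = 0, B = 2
Reduce the network between node 0 (A) and node 2 (B) by series/parallel combination:
  Rs1 = R3 + R4 (series, joined only at node 3) = 330 + 470 = 800 Ω
  Rp1 = R2 ‖ Rs1 (parallel, both between nodes 1 and 2) = 1/(1/220 + 1/800) = 172.5 Ω
  Rs2 = R1 + Rp1 (series, joined only at node 1) = 430 + 172.5 = 602.5 Ω
R_eq = 602.5 Ω

Final answer: 602.5 Ω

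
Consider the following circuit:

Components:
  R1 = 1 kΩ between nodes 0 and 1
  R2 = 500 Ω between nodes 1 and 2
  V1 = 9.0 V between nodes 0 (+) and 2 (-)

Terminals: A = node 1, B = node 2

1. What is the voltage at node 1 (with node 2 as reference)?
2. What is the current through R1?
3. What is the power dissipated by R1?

Nodal analysis, taking node 2 as the 0 V reference.
Source V1 fixes V_0 = 9 V.
KCL at each unknown node (sum of currents leaving = 0; resistances in Ω):
  Node 1: (V_1 - 9)/1000 + (V_1 - 0)/500 = 0
Collecting terms: 0.003 × V_1 = 0.009  =>  V_1 = 3 V
Part 1:
  Read off the nodal solution: V_1 = 3 V
Part 2:
  I_R1 = (V_0 - V_1)/R1 = (9 - 3)/1000 = 0.006 A
  Magnitude: I_R1 = 0.006 A
Part 3:
  I_R1 = (V_0 - V_1)/R1 = (9 - 3)/1000 = 0.006 A
  P_R1 = I_R1² × R1 = (0.006)² × 1000 = 0.036 W

Final answers:
1. V_1 = 3 V
2. I_R1 = 0.006 A
3. P_R1 = 0.036 W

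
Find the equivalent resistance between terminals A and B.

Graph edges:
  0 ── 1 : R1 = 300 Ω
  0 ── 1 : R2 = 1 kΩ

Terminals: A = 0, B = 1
Reduce the network between node 0 (A) and node 1 (B) by series/parallel combination:
  Rp1 = R1 ‖ R2 (parallel, both between nodes 0 and 1) = 1/(1/300 + 1/1000) = 230.8 Ω
R_eq = 230.8 Ω

Final answer: 230.8 Ω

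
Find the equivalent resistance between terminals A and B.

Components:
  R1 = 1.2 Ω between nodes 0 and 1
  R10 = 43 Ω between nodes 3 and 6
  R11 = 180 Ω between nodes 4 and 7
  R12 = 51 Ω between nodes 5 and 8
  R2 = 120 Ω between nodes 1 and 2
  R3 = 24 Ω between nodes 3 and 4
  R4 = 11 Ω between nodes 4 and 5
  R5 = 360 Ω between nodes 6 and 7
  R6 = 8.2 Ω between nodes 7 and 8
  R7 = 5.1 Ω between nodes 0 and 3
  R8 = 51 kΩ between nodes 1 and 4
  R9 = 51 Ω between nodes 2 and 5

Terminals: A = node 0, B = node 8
The network is not a plain series/parallel combination. Inject a 1 A test current into terminal A (node 0) and return it from terminal B (node 8); then R_eq = V_A / (1 A).
Nodal analysis, taking node 8 as the 0 V reference.
Current source I_test pushes 1 A into node 0 and draws it out of node 8.
KCL at each unknown node (sum of currents leaving = 0; resistances in Ω):
  Node 0: (V_0 - V_1)/1.2 + (V_0 - V_3)/5.1 - 1 = 0
  Node 1: (V_1 - V_0)/1.2 + (V_1 - V_2)/120 + (V_1 - V_4)/51000 = 0
  Node 2: (V_2 - V_1)/120 + (V_2 - V_5)/51 = 0
  Node 3: (V_3 - V_0)/5.1 + (V_3 - V_4)/24 + (V_3 - V_6)/43 = 0
  Node 4: (V_4 - V_1)/51000 + (V_4 - V_3)/24 + (V_4 - V_5)/11 + (V_4 - V_7)/180 = 0
  Node 5: (V_5 - V_2)/51 + (V_5 - V_4)/11 + (V_5 - 0)/51 = 0
  Node 6: (V_6 - V_3)/43 + (V_6 - V_7)/360 = 0
  Node 7: (V_7 - V_4)/180 + (V_7 - V_6)/360 + (V_7 - 0)/8.2 = 0
Collecting terms (coefficients in siemens):
  1.029·V_0 - 0.8333·V_1 - 0.1961·V_3 = 1
  0.8417·V_1 - 0.8333·V_0 - 0.008333·V_2 - 0.00001961·V_4 = 0
  0.02794·V_2 - 0.008333·V_1 - 0.01961·V_5 = 0
  0.261·V_3 - 0.1961·V_0 - 0.04167·V_4 - 0.02326·V_6 = 0
  0.1382·V_4 - 0.00001961·V_1 - 0.04167·V_3 - 0.09091·V_5 - 0.005556·V_7 = 0
  0.1301·V_5 - 0.01961·V_2 - 0.09091·V_4 = 0
  0.02603·V_6 - 0.02326·V_3 - 0.002778·V_7 = 0
  0.1303·V_7 - 0.005556·V_4 - 0.002778·V_6 = 0
Solving these 8 simultaneous equations (Gaussian elimination) gives:
  V_0 = 60.74 V, V_1 = 60.56 V, V_2 = 41.8 V, V_3 = 56.44 V
  V_4 = 39.4 V, V_5 = 33.83 V, V_6 = 50.72 V, V_7 = 2.761 V
R_eq = V_0 / 1 A = 60.74 Ω

Final answer: 60.74 Ω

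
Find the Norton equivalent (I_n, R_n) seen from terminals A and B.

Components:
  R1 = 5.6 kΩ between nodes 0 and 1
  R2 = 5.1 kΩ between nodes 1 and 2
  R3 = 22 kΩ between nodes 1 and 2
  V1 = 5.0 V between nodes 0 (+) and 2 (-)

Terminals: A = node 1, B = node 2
Find the Thévenin equivalent first; then I_n = V_th/R_th and R_n = R_th.
Step 1 — V_th is the open-circuit voltage V_A - V_B (nothing connected across the terminals).
Nodal analysis, taking node 2 as the 0 V reference.
Source V1 fixes V_0 = 5 V.
KCL at each unknown node (sum of currents leaving = 0; resistances in Ω):
  Node 1: (V_1 - 5)/5600 + (V_1 - 0)/5100 + (V_1 - 0)/22000 = 0
Collecting terms: 0.0004201 × V_1 = 0.0008929  =>  V_1 = 2.125 V
V_th = V_1 - V_2 = 2.125 - 0 = 2.125 V
Step 2 — R_th: zero the source — replace V1 by a short circuit (node 2 merges into node 0) — and find the resistance seen between A (node 1) and B (node 0).
Reduce the network between node 1 (A) and node 0 (B) by series/parallel combination:
  Rp1 = R1 ‖ R2 ‖ R3 (parallel, all between nodes 0 and 1) = 1/(1/5600 + 1/5100 + 1/22000) = 2380 Ω
R_th = 2.38 kΩ
I_n = V_th/R_th = 2.125/2380 = 0.0008929 A, and R_n = R_th = 2.38 kΩ

Final answer: I_n = 0.0008929 A, R_n = 2.38 kΩ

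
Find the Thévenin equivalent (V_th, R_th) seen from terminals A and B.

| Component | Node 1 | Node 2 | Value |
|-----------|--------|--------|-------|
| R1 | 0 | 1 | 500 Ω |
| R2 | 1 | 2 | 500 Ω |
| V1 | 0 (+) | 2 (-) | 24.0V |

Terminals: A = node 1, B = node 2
Step 1 — V_th is the open-circuit voltage V_A - V_B (nothing connected across the terminals).
Nodal analysis, taking node 2 as the 0 V reference.
Source V1 fixes V_0 = 24 V.
KCL at each unknown node (sum of currents leaving = 0; resistances in Ω):
  Node 1: (V_1 - 24)/500 + (V_1 - 0)/500 = 0
Collecting terms: 0.004 × V_1 = 0.048  =>  V_1 = 12 V
V_th = V_1 - V_2 = 12 - 0 = 12 V
Step 2 — R_th: zero the source — replace V1 by a short circuit (node 2 merges into node 0) — and find the resistance seen between A (node 1) and B (node 0).
Reduce the network between node 1 (A) and node 0 (B) by series/parallel combination:
  Rp1 = R1 ‖ R2 (parallel, both between nodes 0 and 1) = 1/(1/500 + 1/500) = 250 Ω
R_th = 250 Ω

Final answer: V_th = 12 V, R_th = 250 Ω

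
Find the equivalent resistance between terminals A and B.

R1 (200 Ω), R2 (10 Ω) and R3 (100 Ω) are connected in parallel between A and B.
Reduce the network between node 0 (A) and node 1 (B) by series/parallel combination:
  Rp1 = R1 ‖ R2 ‖ R3 (parallel, all between nodes 0 and 1) = 1/(1/200 + 1/10 + 1/100) = 8.696 Ω
R_eq = 8.696 Ω

Final answer: 8.696 Ω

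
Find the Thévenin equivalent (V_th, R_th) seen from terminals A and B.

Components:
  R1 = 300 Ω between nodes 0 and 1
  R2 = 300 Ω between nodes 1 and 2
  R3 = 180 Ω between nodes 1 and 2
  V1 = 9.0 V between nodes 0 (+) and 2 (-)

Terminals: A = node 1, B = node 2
Step 1 — V_th is the open-circuit voltage V_A - V_B (nothing connected across the terminals).
Nodal analysis, taking node 2 as the 0 V reference.
Source V1 fixes V_0 = 9 V.
KCL at each unknown node (sum of currents leaving = 0; resistances in Ω):
  Node 1: (V_1 - 9)/300 + (V_1 - 0)/300 + (V_1 - 0)/180 = 0
Collecting terms: 0.01222 × V_1 = 0.03  =>  V_1 = 2.455 V
V_th = V_1 - V_2 = 2.455 - 0 = 2.455 V
Step 2 — R_th: zero the source — replace V1 by a short circuit (node 2 merges into node 0) — and find the resistance seen between A (node 1) and B (node 0).
Reduce the network between node 1 (A) and node 0 (B) by series/parallel combination:
  Rp1 = R1 ‖ R2 ‖ R3 (parallel, all between nodes 0 and 1) = 1/(1/300 + 1/300 + 1/180) = 81.82 Ω
R_th = 81.82 Ω

Final answer: V_th = 2.455 V, R_th = 81.82 Ω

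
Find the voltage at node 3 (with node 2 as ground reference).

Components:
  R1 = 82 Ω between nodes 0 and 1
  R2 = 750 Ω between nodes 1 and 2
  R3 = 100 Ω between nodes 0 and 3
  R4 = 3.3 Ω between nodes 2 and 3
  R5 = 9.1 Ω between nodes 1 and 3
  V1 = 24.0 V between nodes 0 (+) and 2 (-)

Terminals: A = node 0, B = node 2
Nodal analysis, taking node 2 as the 0 V reference.
Source V1 fixes V_0 = 24 V.
KCL at each unknown node (sum of currents leaving = 0; resistances in Ω):
  Node 1: (V_1 - 24)/82 + (V_1 - 0)/750 + (V_1 - V_3)/9.1 = 0
  Node 3: (V_3 - 24)/100 + (V_3 - 0)/3.3 + (V_3 - V_1)/9.1 = 0
Collecting terms (coefficients in siemens):
  0.1234·V_1 - 0.1099·V_3 = 0.2927
  0.4229·V_3 - 0.1099·V_1 = 0.24
Determinant D = (0.1234)(0.4229) - (-0.1099)(-0.1099) = 0.04012
V_1 = [(0.2927)(0.4229) - (-0.1099)(0.24)]/D = 3.743 V
V_3 = [(0.1234)(0.24) - (0.2927)(-0.1099)]/D = 1.54 V
The requested potential is V_3 = 1.54 V.

Final answer: V_3 = 1.54 V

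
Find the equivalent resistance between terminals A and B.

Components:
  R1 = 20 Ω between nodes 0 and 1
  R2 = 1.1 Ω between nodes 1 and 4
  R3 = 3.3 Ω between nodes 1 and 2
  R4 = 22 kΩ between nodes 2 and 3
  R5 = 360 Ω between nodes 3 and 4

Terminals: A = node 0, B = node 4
Reduce the network between node 0 (A) and node 4 (B) by series/parallel combination:
  Rs1 = R3 + R4 (series, joined only at node 2) = 3.3 + 22000 = 22000 Ω
  Rs2 = R5 + Rs1 (series, joined only at node 3) = 360 + 22000 = 22360 Ω
  Rp1 = R2 ‖ Rs2 (parallel, both between nodes 1 and 4) = 1/(1/1.1 + 1/22360) = 1.1 Ω
  Rs3 = R1 + Rp1 (series, joined only at node 1) = 20 + 1.1 = 21.1 Ω
R_eq = 21.1 Ω

Final answer: 21.1 Ω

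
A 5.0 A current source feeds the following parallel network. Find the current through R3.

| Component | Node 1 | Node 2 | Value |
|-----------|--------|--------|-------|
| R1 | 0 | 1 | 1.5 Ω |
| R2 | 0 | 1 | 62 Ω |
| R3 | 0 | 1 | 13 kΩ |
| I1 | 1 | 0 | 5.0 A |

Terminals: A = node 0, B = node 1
All resistors sit directly between nodes 0 and 1, so they are in parallel and share one voltage V; the full source current 5 A splits among them.
1/R_par = 1/1.5 + 1/62 + 1/13000 = 0.6829 S  =>  R_par = 1.464 Ω
V = I × R_par = 5 × 1.464 = 7.322 V
I_R3 = V/R3 = 7.322/13000 = 0.0005632 A

Final answer: 0.0005632 A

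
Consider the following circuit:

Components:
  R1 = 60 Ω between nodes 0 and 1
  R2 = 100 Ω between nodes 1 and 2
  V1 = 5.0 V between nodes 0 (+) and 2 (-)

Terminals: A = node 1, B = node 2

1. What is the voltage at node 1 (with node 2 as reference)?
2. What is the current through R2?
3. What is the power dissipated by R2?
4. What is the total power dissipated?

Nodal analysis, taking node 2 as the 0 V reference.
Source V1 fixes V_0 = 5 V.
KCL at each unknown node (sum of currents leaving = 0; resistances in Ω):
  Node 1: (V_1 - 5)/60 + (V_1 - 0)/100 = 0
Collecting terms: 0.02667 × V_1 = 0.08333  =>  V_1 = 3.125 V
Part 1:
  Read off the nodal solution: V_1 = 3.125 V
Part 2:
  I_R2 = (V_1 - V_2)/R2 = (3.125 - 0)/100 = 0.03125 A
  Magnitude: I_R2 = 0.03125 A
Part 3:
  I_R2 = (V_1 - V_2)/R2 = (3.125 - 0)/100 = 0.03125 A
  P_R2 = I_R2² × R2 = (0.03125)² × 100 = 0.09766 W
Part 4:
  Power in each resistor, P = (ΔV)²/R:
    P_R1 = (5 - 3.125)²/60 = 0.05859 W
    P_R2 = (3.125 - 0)²/100 = 0.09766 W
  P_total = P_R1 + P_R2 = 0.1562 W

Final answers:
1. V_1 = 3.125 V
2. I_R2 = 0.03125 A
3. P_R2 = 0.09766 W
4. P_total = 0.1562 W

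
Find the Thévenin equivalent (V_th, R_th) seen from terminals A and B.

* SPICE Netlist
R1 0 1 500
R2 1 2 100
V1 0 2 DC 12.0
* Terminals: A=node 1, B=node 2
Step 1 — V_th is the open-circuit voltage V_A - V_B (nothing connected across the terminals).
Nodal analysis, taking node 2 as the 0 V reference.
Source V1 fixes V_0 = 12 V.
KCL at each unknown node (sum of currents leaving = 0; resistances in Ω):
  Node 1: (V_1 - 12)/500 + (V_1 - 0)/100 = 0
Collecting terms: 0.012 × V_1 = 0.024  =>  V_1 = 2 V
V_th = V_1 - V_2 = 2 - 0 = 2 V
Step 2 — R_th: zero the source — replace V1 by a short circuit (node 2 merges into node 0) — and find the resistance seen between A (node 1) and B (node 0).
Reduce the network between node 1 (A) and node 0 (B) by series/parallel combination:
  Rp1 = R1 ‖ R2 (parallel, both between nodes 0 and 1) = 1/(1/500 + 1/100) = 83.33 Ω
R_th = 83.33 Ω

Final answer: V_th = 2 V, R_th = 83.33 Ω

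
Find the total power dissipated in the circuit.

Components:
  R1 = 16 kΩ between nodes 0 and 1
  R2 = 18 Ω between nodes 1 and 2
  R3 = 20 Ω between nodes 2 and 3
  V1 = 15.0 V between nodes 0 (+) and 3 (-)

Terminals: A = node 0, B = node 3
Nodal analysis, taking node 3 as the 0 V reference.
Source V1 fixes V_0 = 15 V.
KCL at each unknown node (sum of currents leaving = 0; resistances in Ω):
  Node 1: (V_1 - 15)/16000 + (V_1 - V_2)/18 = 0
  Node 2: (V_2 - V_1)/18 + (V_2 - 0)/20 = 0
Collecting terms (coefficients in siemens):
  0.05562·V_1 - 0.05556·V_2 = 0.0009375
  0.1056·V_2 - 0.05556·V_1 = 0
Determinant D = (0.05562)(0.1056) - (-0.05556)(-0.05556) = 0.002784
V_1 = [(0.0009375)(0.1056) - (-0.05556)(0)]/D = 0.03554 V
V_2 = [(0.05562)(0) - (0.0009375)(-0.05556)]/D = 0.01871 V
Power in each resistor, P = (ΔV)²/R:
  P_R1 = (15 - 0.03554)²/16000 = 0.014 W
  P_R2 = (0.03554 - 0.01871)²/18 = 0.00001575 W
  P_R3 = (0.01871 - 0)²/20 = 0.00001749 W
P_total = P_R1 + P_R2 + P_R3 = 0.01403 W

Final answer: 0.01403 W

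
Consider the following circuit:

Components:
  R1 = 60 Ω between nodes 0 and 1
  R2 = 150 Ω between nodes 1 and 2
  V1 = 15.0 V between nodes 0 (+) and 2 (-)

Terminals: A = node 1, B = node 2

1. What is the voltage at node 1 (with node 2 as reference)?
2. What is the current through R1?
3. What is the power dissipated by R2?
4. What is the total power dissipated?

Nodal analysis, taking node 2 as the 0 V reference.
Source V1 fixes V_0 = 15 V.
KCL at each unknown node (sum of currents leaving = 0; resistances in Ω):
  Node 1: (V_1 - 15)/60 + (V_1 - 0)/150 = 0
Collecting terms: 0.02333 × V_1 = 0.25  =>  V_1 = 10.71 V
Part 1:
  Read off the nodal solution: V_1 = 10.71 V
Part 2:
  I_R1 = (V_0 - V_1)/R1 = (15 - 10.71)/60 = 0.07143 A
  Magnitude: I_R1 = 0.07143 A
Part 3:
  I_R2 = (V_1 - V_2)/R2 = (10.71 - 0)/150 = 0.07143 A
  P_R2 = I_R2² × R2 = (0.07143)² × 150 = 0.7653 W
Part 4:
  Power in each resistor, P = (ΔV)²/R:
    P_R1 = (15 - 10.71)²/60 = 0.3061 W
    P_R2 = (10.71 - 0)²/150 = 0.7653 W
  P_total = P_R1 + P_R2 = 1.071 W

Final answers:
1. V_1 = 10.71 V
2. I_R1 = 0.07143 A
3. P_R2 = 0.7653 W
4. P_total = 1.071 W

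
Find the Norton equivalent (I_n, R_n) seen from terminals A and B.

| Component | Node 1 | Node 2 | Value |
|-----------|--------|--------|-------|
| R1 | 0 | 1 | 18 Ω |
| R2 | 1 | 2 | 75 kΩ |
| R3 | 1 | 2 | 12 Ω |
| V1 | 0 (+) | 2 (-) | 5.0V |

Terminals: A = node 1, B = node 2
Find the Thévenin equivalent first; then I_n = V_th/R_th and R_n = R_th.
Step 1 — V_th is the open-circuit voltage V_A - V_B (nothing connected across the terminals).
Nodal analysis, taking node 2 as the 0 V reference.
Source V1 fixes V_0 = 5 V.
KCL at each unknown node (sum of currents leaving = 0; resistances in Ω):
  Node 1: (V_1 - 5)/18 + (V_1 - 0)/75000 + (V_1 - 0)/12 = 0
Collecting terms: 0.1389 × V_1 = 0.2778  =>  V_1 = 2 V
V_th = V_1 - V_2 = 2 - 0 = 2 V
Step 2 — R_th: zero the source — replace V1 by a short circuit (node 2 merges into node 0) — and find the resistance seen between A (node 1) and B (node 0).
Reduce the network between node 1 (A) and node 0 (B) by series/parallel combination:
  Rp1 = R1 ‖ R2 ‖ R3 (parallel, all between nodes 0 and 1) = 1/(1/18 + 1/75000 + 1/12) = 7.199 Ω
R_th = 7.199 Ω
I_n = V_th/R_th = 2/7.199 = 0.2778 A, and R_n = R_th = 7.199 Ω

Final answer: I_n = 0.2778 A, R_n = 7.199 Ω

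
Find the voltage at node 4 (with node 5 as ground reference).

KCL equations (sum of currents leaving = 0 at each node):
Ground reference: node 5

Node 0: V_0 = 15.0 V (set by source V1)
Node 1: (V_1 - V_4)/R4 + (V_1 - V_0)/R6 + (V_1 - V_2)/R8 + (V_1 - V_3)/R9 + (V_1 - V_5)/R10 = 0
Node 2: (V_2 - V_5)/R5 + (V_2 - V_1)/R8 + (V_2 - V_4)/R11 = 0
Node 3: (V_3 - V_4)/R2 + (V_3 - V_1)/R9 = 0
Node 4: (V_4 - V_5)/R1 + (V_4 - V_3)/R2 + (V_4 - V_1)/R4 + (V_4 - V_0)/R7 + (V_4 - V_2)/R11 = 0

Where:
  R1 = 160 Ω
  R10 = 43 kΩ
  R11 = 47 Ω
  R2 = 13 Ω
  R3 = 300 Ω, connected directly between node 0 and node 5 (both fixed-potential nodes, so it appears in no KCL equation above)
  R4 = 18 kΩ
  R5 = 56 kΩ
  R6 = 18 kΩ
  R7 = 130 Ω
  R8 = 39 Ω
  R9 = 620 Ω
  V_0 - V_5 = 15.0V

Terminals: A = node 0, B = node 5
Nodal analysis, taking node 5 as the 0 V reference.
Source V1 fixes V_0 = 15 V.
KCL at each unknown node (sum of currents leaving = 0; resistances in Ω):
  Node 1: (V_1 - V_4)/18000 + (V_1 - 15)/18000 + (V_1 - V_2)/39 + (V_1 - V_3)/620 + (V_1 - 0)/43000 = 0
  Node 2: (V_2 - 0)/56000 + (V_2 - V_1)/39 + (V_2 - V_4)/47 = 0
  Node 3: (V_3 - V_4)/13 + (V_3 - V_1)/620 = 0
  Node 4: (V_4 - 0)/160 + (V_4 - V_3)/13 + (V_4 - V_1)/18000 + (V_4 - 15)/130 + (V_4 - V_2)/47 = 0
Collecting terms (coefficients in siemens):
  0.02739·V_1 - 0.02564·V_2 - 0.001613·V_3 - 0.00005556·V_4 = 0.0008333
  0.04694·V_2 - 0.02564·V_1 - 0.02128·V_4 = 0
  0.07854·V_3 - 0.001613·V_1 - 0.07692·V_4 = 0
  0.1122·V_4 - 0.00005556·V_1 - 0.02128·V_2 - 0.07692·V_3 = 0.1154
Solving these 4 simultaneous equations (Gaussian elimination) gives:
  V_1 = 8.286 V, V_2 = 8.279 V, V_3 = 8.278 V, V_4 = 8.278 V
The requested potential is V_4 = 8.278 V.

Final answer: V_4 = 8.278 V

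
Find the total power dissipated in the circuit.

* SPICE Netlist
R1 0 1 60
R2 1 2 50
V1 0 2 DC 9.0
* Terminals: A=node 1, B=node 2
Nodal analysis, taking node 2 as the 0 V reference.
Source V1 fixes V_0 = 9 V.
KCL at each unknown node (sum of currents leaving = 0; resistances in Ω):
  Node 1: (V_1 - 9)/60 + (V_1 - 0)/50 = 0
Collecting terms: 0.03667 × V_1 = 0.15  =>  V_1 = 4.091 V
Power in each resistor, P = (ΔV)²/R:
  P_R1 = (9 - 4.091)²/60 = 0.4017 W
  P_R2 = (4.091 - 0)²/50 = 0.3347 W
P_total = P_R1 + P_R2 = 0.7364 W

Final answer: 0.7364 W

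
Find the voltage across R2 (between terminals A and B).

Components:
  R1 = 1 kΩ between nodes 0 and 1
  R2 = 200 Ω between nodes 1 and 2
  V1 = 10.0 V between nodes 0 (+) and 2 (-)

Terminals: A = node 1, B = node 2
R1 and R2 are in series across V1 (node 0 → node 1 → node 2), and the output A–B is taken across R2, so this is a voltage divider.
Series current: I = V1/(R1 + R2) = 10/(1000 + 200) = 10/1200 = 0.008333 A
V_R2 = I × R2 = V1 × R2/(R1 + R2) = 10 × 200/1200 = 1.667 V

Final answer: 1.667 V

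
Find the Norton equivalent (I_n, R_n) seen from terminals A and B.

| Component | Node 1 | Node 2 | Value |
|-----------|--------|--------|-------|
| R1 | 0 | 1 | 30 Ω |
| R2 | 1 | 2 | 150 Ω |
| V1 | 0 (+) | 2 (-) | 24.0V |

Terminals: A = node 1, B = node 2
Find the Thévenin equivalent first; then I_n = V_th/R_th and R_n = R_th.
Step 1 — V_th is the open-circuit voltage V_A - V_B (nothing connected across the terminals).
Nodal analysis, taking node 2 as the 0 V reference.
Source V1 fixes V_0 = 24 V.
KCL at each unknown node (sum of currents leaving = 0; resistances in Ω):
  Node 1: (V_1 - 24)/30 + (V_1 - 0)/150 = 0
Collecting terms: 0.04 × V_1 = 0.8  =>  V_1 = 20 V
V_th = V_1 - V_2 = 20 - 0 = 20 V
Step 2 — R_th: zero the source — replace V1 by a short circuit (node 2 merges into node 0) — and find the resistance seen between A (node 1) and B (node 0).
Reduce the network between node 1 (A) and node 0 (B) by series/parallel combination:
  Rp1 = R1 ‖ R2 (parallel, both between nodes 0 and 1) = 1/(1/30 + 1/150) = 25 Ω
R_th = 25 Ω
I_n = V_th/R_th = 20/25 = 0.8 A, and R_n = R_th = 25 Ω

Final answer: I_n = 0.8 A, R_n = 25 Ω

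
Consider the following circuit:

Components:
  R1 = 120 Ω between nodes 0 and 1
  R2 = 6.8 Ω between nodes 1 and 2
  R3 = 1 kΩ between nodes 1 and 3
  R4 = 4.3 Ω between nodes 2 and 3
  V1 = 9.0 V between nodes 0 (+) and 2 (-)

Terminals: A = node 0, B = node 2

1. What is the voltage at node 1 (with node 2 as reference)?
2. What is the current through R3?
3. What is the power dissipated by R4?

Nodal analysis, taking node 2 as the 0 V reference.
Source V1 fixes V_0 = 9 V.
KCL at each unknown node (sum of currents leaving = 0; resistances in Ω):
  Node 1: (V_1 - 9)/120 + (V_1 - 0)/6.8 + (V_1 - V_3)/1000 = 0
  Node 3: (V_3 - V_1)/1000 + (V_3 - 0)/4.3 = 0
Collecting terms (coefficients in siemens):
  0.1564·V_1 - 0.001·V_3 = 0.075
  0.2336·V_3 - 0.001·V_1 = 0
Determinant D = (0.1564)(0.2336) - (-0.001)(-0.001) = 0.03653
V_1 = [(0.075)(0.2336) - (-0.001)(0)]/D = 0.4796 V
V_3 = [(0.1564)(0) - (0.075)(-0.001)]/D = 0.002053 V
Part 1:
  Read off the nodal solution: V_1 = 0.4796 V
Part 2:
  I_R3 = (V_1 - V_3)/R3 = (0.4796 - 0.002053)/1000 = 0.0004775 A
  Magnitude: I_R3 = 0.0004775 A
Part 3:
  I_R4 = (V_2 - V_3)/R4 = (0 - 0.002053)/4.3 = -0.0004775 A
  P_R4 = I_R4² × R4 = (-0.0004775)² × 4.3 = 0.0000009805 W

Final answers:
1. V_1 = 0.4796 V
2. I_R3 = 0.0004775 A
3. P_R4 = 9.805e-07 W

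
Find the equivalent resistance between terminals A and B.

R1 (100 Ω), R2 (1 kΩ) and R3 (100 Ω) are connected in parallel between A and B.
Reduce the network between node 0 (A) and node 1 (B) by series/parallel combination:
  Rp1 = R1 ‖ R2 ‖ R3 (parallel, all between nodes 0 and 1) = 1/(1/100 + 1/1000 + 1/100) = 47.62 Ω
R_eq = 47.62 Ω

Final answer: 47.62 Ω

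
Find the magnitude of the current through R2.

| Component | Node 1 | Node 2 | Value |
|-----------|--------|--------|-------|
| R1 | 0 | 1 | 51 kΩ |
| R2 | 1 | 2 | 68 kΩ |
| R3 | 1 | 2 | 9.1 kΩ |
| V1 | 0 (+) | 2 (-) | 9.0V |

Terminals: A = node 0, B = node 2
Nodal analysis, taking node 2 as the 0 V reference.
Source V1 fixes V_0 = 9 V.
KCL at each unknown node (sum of currents leaving = 0; resistances in Ω):
  Node 1: (V_1 - 9)/51000 + (V_1 - 0)/68000 + (V_1 - 0)/9100 = 0
Collecting terms: 0.0001442 × V_1 = 0.0001765  =>  V_1 = 1.224 V
I_R2 = (V_1 - V_2)/R2 = (1.224 - 0)/68000 = 0.000018 A
|I_R2| = 0.000018 A

Final answer: |I_R2| = 1.8e-05 A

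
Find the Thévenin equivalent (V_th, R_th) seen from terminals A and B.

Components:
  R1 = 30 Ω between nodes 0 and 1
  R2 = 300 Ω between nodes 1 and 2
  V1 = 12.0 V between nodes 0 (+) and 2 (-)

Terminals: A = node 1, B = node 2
Step 1 — V_th is the open-circuit voltage V_A - V_B (nothing connected across the terminals).
Nodal analysis, taking node 2 as the 0 V reference.
Source V1 fixes V_0 = 12 V.
KCL at each unknown node (sum of currents leaving = 0; resistances in Ω):
  Node 1: (V_1 - 12)/30 + (V_1 - 0)/300 = 0
Collecting terms: 0.03667 × V_1 = 0.4  =>  V_1 = 10.91 V
V_th = V_1 - V_2 = 10.91 - 0 = 10.91 V
Step 2 — R_th: zero the source — replace V1 by a short circuit (node 2 merges into node 0) — and find the resistance seen between A (node 1) and B (node 0).
Reduce the network between node 1 (A) and node 0 (B) by series/parallel combination:
  Rp1 = R1 ‖ R2 (parallel, both between nodes 0 and 1) = 1/(1/30 + 1/300) = 27.27 Ω
R_th = 27.27 Ω

Final answer: V_th = 10.91 V, R_th = 27.27 Ω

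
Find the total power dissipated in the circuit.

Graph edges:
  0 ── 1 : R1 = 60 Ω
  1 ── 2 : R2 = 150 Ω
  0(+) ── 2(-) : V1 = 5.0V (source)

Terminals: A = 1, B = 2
Nodal analysis, taking node 2 as the 0 V reference.
Source V1 fixes V_0 = 5 V.
KCL at each unknown node (sum of currents leaving = 0; resistances in Ω):
  Node 1: (V_1 - 5)/60 + (V_1 - 0)/150 = 0
Collecting terms: 0.02333 × V_1 = 0.08333  =>  V_1 = 3.571 V
Power in each resistor, P = (ΔV)²/R:
  P_R1 = (5 - 3.571)²/60 = 0.03401 W
  P_R2 = (3.571 - 0)²/150 = 0.08503 W
P_total = P_R1 + P_R2 = 0.119 W

Final answer: 0.119 W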